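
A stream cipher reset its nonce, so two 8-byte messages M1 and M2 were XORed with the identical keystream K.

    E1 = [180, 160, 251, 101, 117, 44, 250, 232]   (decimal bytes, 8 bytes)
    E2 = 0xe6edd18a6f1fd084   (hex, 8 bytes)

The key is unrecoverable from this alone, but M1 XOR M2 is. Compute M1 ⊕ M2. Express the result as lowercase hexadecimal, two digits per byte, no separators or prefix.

E1 ⊕ E2 = (M1 ⊕ K) ⊕ (M2 ⊕ K) = M1 ⊕ M2 — the shared key cancels under XOR.
b4 ⊕ e6 = 52
a0 ⊕ ed = 4d
fb ⊕ d1 = 2a
65 ⊕ 8a = ef
75 ⊕ 6f = 1a
2c ⊕ 1f = 33
fa ⊕ d0 = 2a
e8 ⊕ 84 = 6c

524d2aef1a332a6c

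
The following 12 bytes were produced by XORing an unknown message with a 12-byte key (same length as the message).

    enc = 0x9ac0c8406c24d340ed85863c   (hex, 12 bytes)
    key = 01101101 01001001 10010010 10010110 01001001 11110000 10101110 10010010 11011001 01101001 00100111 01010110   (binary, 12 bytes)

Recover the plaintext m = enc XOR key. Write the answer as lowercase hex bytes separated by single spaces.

byte 0: 10011010 ⊕ 01101101 = 11110111
byte 1: 11000000 ⊕ 01001001 = 10001001
byte 2: 11001000 ⊕ 10010010 = 01011010
byte 3: 01000000 ⊕ 10010110 = 11010110
byte 4: 01101100 ⊕ 01001001 = 00100101
byte 5: 00100100 ⊕ 11110000 = 11010100
byte 6: 11010011 ⊕ 10101110 = 01111101
byte 7: 01000000 ⊕ 10010010 = 11010010
byte 8: 11101101 ⊕ 11011001 = 00110100
byte 9: 10000101 ⊕ 01101001 = 11101100
byte 10: 10000110 ⊕ 00100111 = 10100001
byte 11: 00111100 ⊕ 01010110 = 01101010

f7 89 5a d6 25 d4 7d d2 34 ec a1 6a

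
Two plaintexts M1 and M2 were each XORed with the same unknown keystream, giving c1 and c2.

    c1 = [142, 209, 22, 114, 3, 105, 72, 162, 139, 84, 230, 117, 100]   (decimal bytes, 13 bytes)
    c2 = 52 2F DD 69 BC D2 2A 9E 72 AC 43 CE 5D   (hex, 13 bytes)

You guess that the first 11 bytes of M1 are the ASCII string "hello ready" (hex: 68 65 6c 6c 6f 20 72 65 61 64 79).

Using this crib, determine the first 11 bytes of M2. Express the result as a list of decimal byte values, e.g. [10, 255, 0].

[180, 155, 167, 119, 208, 155, 16, 89, 152, 156, 220]

First, c1 ⊕ c2 = (M1 ⊕ K) ⊕ (M2 ⊕ K) = M1 ⊕ M2, so the key drops out. Then M2 = (M1 ⊕ M2) ⊕ M1 over the first 11 bytes.
byte 0: (8e xor 52) xor 68 = dc xor 68 = b4
byte 1: (d1 xor 2f) xor 65 = fe xor 65 = 9b
byte 2: (16 xor dd) xor 6c = cb xor 6c = a7
byte 3: (72 xor 69) xor 6c = 1b xor 6c = 77
byte 4: (03 xor bc) xor 6f = bf xor 6f = d0
byte 5: (69 xor d2) xor 20 = bb xor 20 = 9b
byte 6: (48 xor 2a) xor 72 = 62 xor 72 = 10
byte 7: (a2 xor 9e) xor 65 = 3c xor 65 = 59
byte 8: (8b xor 72) xor 61 = f9 xor 61 = 98
byte 9: (54 xor ac) xor 64 = f8 xor 64 = 9c
byte 10: (e6 xor 43) xor 79 = a5 xor 79 = dc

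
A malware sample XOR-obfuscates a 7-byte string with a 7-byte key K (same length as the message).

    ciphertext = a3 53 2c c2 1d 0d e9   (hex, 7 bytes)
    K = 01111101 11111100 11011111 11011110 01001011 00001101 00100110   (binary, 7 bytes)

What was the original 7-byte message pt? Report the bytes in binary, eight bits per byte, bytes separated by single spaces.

byte 0: 10100011 XOR 01111101 = 11011110
byte 1: 01010011 XOR 11111100 = 10101111
byte 2: 00101100 XOR 11011111 = 11110011
byte 3: 11000010 XOR 11011110 = 00011100
byte 4: 00011101 XOR 01001011 = 01010110
byte 5: 00001101 XOR 00001101 = 00000000
byte 6: 11101001 XOR 00100110 = 11001111

11011110 10101111 11110011 00011100 01010110 00000000 11001111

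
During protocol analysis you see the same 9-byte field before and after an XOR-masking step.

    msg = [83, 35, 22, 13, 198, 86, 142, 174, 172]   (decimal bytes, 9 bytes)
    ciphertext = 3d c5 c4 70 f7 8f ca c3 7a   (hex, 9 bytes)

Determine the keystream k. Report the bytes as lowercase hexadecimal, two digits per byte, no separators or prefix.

Since ciphertext = msg ⊕ k, XORing both sides with msg gives k = msg ⊕ ciphertext.
53 ^ 3d = 6e
23 ^ c5 = e6
16 ^ c4 = d2
0d ^ 70 = 7d
c6 ^ f7 = 31
56 ^ 8f = d9
8e ^ ca = 44
ae ^ c3 = 6d
ac ^ 7a = d6

6ee6d27d31d9446dd6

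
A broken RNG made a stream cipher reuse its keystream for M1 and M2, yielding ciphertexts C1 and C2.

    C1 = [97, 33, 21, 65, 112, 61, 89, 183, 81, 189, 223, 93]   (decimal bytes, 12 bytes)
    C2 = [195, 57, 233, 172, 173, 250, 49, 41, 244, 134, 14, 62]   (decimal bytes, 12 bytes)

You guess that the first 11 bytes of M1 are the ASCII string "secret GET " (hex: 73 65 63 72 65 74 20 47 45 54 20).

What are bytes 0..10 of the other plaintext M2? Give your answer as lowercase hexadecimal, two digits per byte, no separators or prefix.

d17d9f9fb8b348d9e06ff1

First, C1 ⊕ C2 = (M1 ⊕ K) ⊕ (M2 ⊕ K) = M1 ⊕ M2, so the key drops out. Then M2 = (M1 ⊕ M2) ⊕ M1 over the first 11 bytes.
byte 0: (61 ⊕ c3) ⊕ 73 = a2 ⊕ 73 = d1
byte 1: (21 ⊕ 39) ⊕ 65 = 18 ⊕ 65 = 7d
byte 2: (15 ⊕ e9) ⊕ 63 = fc ⊕ 63 = 9f
byte 3: (41 ⊕ ac) ⊕ 72 = ed ⊕ 72 = 9f
byte 4: (70 ⊕ ad) ⊕ 65 = dd ⊕ 65 = b8
byte 5: (3d ⊕ fa) ⊕ 74 = c7 ⊕ 74 = b3
byte 6: (59 ⊕ 31) ⊕ 20 = 68 ⊕ 20 = 48
byte 7: (b7 ⊕ 29) ⊕ 47 = 9e ⊕ 47 = d9
byte 8: (51 ⊕ f4) ⊕ 45 = a5 ⊕ 45 = e0
byte 9: (bd ⊕ 86) ⊕ 54 = 3b ⊕ 54 = 6f
byte 10: (df ⊕ 0e) ⊕ 20 = d1 ⊕ 20 = f1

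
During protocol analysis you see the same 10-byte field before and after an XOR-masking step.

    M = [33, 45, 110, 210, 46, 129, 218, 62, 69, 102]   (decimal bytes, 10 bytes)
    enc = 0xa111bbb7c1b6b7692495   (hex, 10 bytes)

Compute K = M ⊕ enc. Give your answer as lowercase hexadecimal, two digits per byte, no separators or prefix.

803cd565ef376d5761f3

Since enc = M ⊕ K, XORing both sides with M gives K = M ⊕ enc.
21 ^ a1 = 80
2d ^ 11 = 3c
6e ^ bb = d5
d2 ^ b7 = 65
2e ^ c1 = ef
81 ^ b6 = 37
da ^ b7 = 6d
3e ^ 69 = 57
45 ^ 24 = 61
66 ^ 95 = f3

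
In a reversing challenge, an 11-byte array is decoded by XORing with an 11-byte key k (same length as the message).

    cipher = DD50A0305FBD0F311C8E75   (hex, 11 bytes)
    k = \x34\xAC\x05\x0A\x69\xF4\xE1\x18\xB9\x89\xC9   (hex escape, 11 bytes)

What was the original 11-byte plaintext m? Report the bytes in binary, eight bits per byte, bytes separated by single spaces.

byte 0: dd ^ 34 = e9
byte 1: 50 ^ ac = fc
byte 2: a0 ^ 05 = a5
byte 3: 30 ^ 0a = 3a
byte 4: 5f ^ 69 = 36
byte 5: bd ^ f4 = 49
byte 6: 0f ^ e1 = ee
byte 7: 31 ^ 18 = 29
byte 8: 1c ^ b9 = a5
byte 9: 8e ^ 89 = 07
byte 10: 75 ^ c9 = bc

11101001 11111100 10100101 00111010 00110110 01001001 11101110 00101001 10100101 00000111 10111100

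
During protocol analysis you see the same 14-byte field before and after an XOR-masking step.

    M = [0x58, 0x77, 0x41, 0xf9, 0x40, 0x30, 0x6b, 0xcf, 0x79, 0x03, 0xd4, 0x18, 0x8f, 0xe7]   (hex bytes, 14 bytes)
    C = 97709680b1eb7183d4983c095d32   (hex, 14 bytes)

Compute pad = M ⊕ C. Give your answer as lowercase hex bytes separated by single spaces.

cf 07 d7 79 f1 db 1a 4c ad 9b e8 11 d2 d5

Since C = M ⊕ pad, XORing both sides with M gives pad = M ⊕ C.
byte 0: 58 ^ 97 = cf
byte 1: 77 ^ 70 = 07
byte 2: 41 ^ 96 = d7
byte 3: f9 ^ 80 = 79
byte 4: 40 ^ b1 = f1
byte 5: 30 ^ eb = db
byte 6: 6b ^ 71 = 1a
byte 7: cf ^ 83 = 4c
byte 8: 79 ^ d4 = ad
byte 9: 03 ^ 98 = 9b
byte 10: d4 ^ 3c = e8
byte 11: 18 ^ 09 = 11
byte 12: 8f ^ 5d = d2
byte 13: e7 ^ 32 = d5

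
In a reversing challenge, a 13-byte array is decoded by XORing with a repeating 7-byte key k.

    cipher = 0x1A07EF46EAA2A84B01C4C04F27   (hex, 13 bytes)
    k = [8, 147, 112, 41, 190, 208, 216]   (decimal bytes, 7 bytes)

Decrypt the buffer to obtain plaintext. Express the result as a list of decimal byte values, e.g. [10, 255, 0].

The 7-byte key repeats, so the effective keystream is 08 93 70 29 be d0 d8 08 93 70 29 be d0.
byte 0: 1a ^ 08 = 12
byte 1: 07 ^ 93 = 94
byte 2: ef ^ 70 = 9f
byte 3: 46 ^ 29 = 6f
byte 4: ea ^ be = 54
byte 5: a2 ^ d0 = 72
byte 6: a8 ^ d8 = 70
byte 7: 4b ^ 08 = 43
byte 8: 01 ^ 93 = 92
byte 9: c4 ^ 70 = b4
byte 10: c0 ^ 29 = e9
byte 11: 4f ^ be = f1
byte 12: 27 ^ d0 = f7

[18, 148, 159, 111, 84, 114, 112, 67, 146, 180, 233, 241, 247]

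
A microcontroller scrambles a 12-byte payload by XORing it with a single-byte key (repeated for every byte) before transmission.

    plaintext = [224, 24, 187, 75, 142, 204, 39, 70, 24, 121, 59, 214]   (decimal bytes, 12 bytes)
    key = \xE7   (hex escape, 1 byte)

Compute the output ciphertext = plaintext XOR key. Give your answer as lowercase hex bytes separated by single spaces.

The 1-byte key repeats, so the effective keystream is e7 e7 e7 e7 e7 e7 e7 e7 e7 e7 e7 e7.
byte 0: e0 ^ e7 = 07
byte 1: 18 ^ e7 = ff
byte 2: bb ^ e7 = 5c
byte 3: 4b ^ e7 = ac
byte 4: 8e ^ e7 = 69
byte 5: cc ^ e7 = 2b
byte 6: 27 ^ e7 = c0
byte 7: 46 ^ e7 = a1
byte 8: 18 ^ e7 = ff
byte 9: 79 ^ e7 = 9e
byte 10: 3b ^ e7 = dc
byte 11: d6 ^ e7 = 31

07 ff 5c ac 69 2b c0 a1 ff 9e dc 31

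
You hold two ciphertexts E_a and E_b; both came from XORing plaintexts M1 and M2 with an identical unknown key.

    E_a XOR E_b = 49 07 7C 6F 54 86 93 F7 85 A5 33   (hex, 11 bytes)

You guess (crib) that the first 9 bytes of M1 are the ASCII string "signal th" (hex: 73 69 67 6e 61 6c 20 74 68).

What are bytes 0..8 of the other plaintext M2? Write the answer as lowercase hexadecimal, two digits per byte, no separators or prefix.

Since E_a ⊕ E_b = M1 ⊕ M2, XORing with the guessed M1 bytes yields the corresponding M2 bytes: M2 = (E_a ⊕ E_b) ⊕ M1.
byte 0: 49 ^ 73 = 3a
byte 1: 07 ^ 69 = 6e
byte 2: 7c ^ 67 = 1b
byte 3: 6f ^ 6e = 01
byte 4: 54 ^ 61 = 35
byte 5: 86 ^ 6c = ea
byte 6: 93 ^ 20 = b3
byte 7: f7 ^ 74 = 83
byte 8: 85 ^ 68 = ed

3a6e1b0135eab383ed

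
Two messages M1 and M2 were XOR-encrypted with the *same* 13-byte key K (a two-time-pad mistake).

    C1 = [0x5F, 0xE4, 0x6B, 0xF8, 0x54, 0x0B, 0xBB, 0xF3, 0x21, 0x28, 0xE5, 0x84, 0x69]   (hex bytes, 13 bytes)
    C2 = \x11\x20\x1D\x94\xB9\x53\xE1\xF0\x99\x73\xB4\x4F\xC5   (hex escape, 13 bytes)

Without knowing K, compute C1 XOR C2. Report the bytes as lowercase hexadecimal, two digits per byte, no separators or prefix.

C1 ⊕ C2 = (M1 ⊕ K) ⊕ (M2 ⊕ K) = M1 ⊕ M2 — the shared key cancels under XOR.
5f ⊕ 11 = 4e
e4 ⊕ 20 = c4
6b ⊕ 1d = 76
f8 ⊕ 94 = 6c
54 ⊕ b9 = ed
0b ⊕ 53 = 58
bb ⊕ e1 = 5a
f3 ⊕ f0 = 03
21 ⊕ 99 = b8
28 ⊕ 73 = 5b
e5 ⊕ b4 = 51
84 ⊕ 4f = cb
69 ⊕ c5 = ac

4ec4766ced585a03b85b51cbac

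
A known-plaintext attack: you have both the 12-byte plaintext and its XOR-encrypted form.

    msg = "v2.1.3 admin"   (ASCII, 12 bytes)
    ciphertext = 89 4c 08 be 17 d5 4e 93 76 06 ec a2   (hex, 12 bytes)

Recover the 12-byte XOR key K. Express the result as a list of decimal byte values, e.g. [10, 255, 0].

Since ciphertext = msg ⊕ K, XORing both sides with msg gives K = msg ⊕ ciphertext.
76 ⊕ 89 = ff
32 ⊕ 4c = 7e
2e ⊕ 08 = 26
31 ⊕ be = 8f
2e ⊕ 17 = 39
33 ⊕ d5 = e6
20 ⊕ 4e = 6e
61 ⊕ 93 = f2
64 ⊕ 76 = 12
6d ⊕ 06 = 6b
69 ⊕ ec = 85
6e ⊕ a2 = cc

[255, 126, 38, 143, 57, 230, 110, 242, 18, 107, 133, 204]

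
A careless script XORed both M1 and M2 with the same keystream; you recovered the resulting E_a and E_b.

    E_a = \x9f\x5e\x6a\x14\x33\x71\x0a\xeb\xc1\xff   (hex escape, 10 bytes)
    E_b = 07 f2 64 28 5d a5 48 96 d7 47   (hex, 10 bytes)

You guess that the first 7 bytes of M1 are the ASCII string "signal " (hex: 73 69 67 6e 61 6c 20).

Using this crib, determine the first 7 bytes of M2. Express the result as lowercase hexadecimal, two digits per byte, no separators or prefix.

ebc569520fb862

First, E_a ⊕ E_b = (M1 ⊕ K) ⊕ (M2 ⊕ K) = M1 ⊕ M2, so the key drops out. Then M2 = (M1 ⊕ M2) ⊕ M1 over the first 7 bytes.
byte 0: (9f ⊕ 07) ⊕ 73 = 98 ⊕ 73 = eb
byte 1: (5e ⊕ f2) ⊕ 69 = ac ⊕ 69 = c5
byte 2: (6a ⊕ 64) ⊕ 67 = 0e ⊕ 67 = 69
byte 3: (14 ⊕ 28) ⊕ 6e = 3c ⊕ 6e = 52
byte 4: (33 ⊕ 5d) ⊕ 61 = 6e ⊕ 61 = 0f
byte 5: (71 ⊕ a5) ⊕ 6c = d4 ⊕ 6c = b8
byte 6: (0a ⊕ 48) ⊕ 20 = 42 ⊕ 20 = 62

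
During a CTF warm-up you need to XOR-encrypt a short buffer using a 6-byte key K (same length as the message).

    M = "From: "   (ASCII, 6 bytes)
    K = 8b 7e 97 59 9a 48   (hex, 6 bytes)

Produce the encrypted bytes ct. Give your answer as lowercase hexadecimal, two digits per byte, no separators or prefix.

XOR is its own inverse, so applying the key byte-wise gives the result directly.
byte 0: 01000110 ^ 10001011 = 11001101
byte 1: 01110010 ^ 01111110 = 00001100
byte 2: 01101111 ^ 10010111 = 11111000
byte 3: 01101101 ^ 01011001 = 00110100
byte 4: 00111010 ^ 10011010 = 10100000
byte 5: 00100000 ^ 01001000 = 01101000

cd0cf834a068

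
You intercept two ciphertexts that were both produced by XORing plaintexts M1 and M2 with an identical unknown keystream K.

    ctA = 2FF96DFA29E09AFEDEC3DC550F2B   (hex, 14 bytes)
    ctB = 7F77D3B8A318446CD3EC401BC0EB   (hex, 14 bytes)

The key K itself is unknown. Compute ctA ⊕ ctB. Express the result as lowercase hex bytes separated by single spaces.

ctA ⊕ ctB = (M1 ⊕ K) ⊕ (M2 ⊕ K) = M1 ⊕ M2 — the shared key cancels under XOR.
00101111 xor 01111111 = 01010000
11111001 xor 01110111 = 10001110
01101101 xor 11010011 = 10111110
11111010 xor 10111000 = 01000010
00101001 xor 10100011 = 10001010
11100000 xor 00011000 = 11111000
10011010 xor 01000100 = 11011110
11111110 xor 01101100 = 10010010
11011110 xor 11010011 = 00001101
11000011 xor 11101100 = 00101111
11011100 xor 01000000 = 10011100
01010101 xor 00011011 = 01001110
00001111 xor 11000000 = 11001111
00101011 xor 11101011 = 11000000

50 8e be 42 8a f8 de 92 0d 2f 9c 4e cf c0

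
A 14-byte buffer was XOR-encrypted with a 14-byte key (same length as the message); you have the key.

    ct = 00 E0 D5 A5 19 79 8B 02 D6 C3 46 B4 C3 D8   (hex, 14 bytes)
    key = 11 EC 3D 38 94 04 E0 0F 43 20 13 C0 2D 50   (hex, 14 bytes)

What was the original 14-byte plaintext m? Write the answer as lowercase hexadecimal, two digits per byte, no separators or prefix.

110ce89d8d7d6b0d95e35574ee88

byte 0: 00 xor 11 = 11
byte 1: e0 xor ec = 0c
byte 2: d5 xor 3d = e8
byte 3: a5 xor 38 = 9d
byte 4: 19 xor 94 = 8d
byte 5: 79 xor 04 = 7d
byte 6: 8b xor e0 = 6b
byte 7: 02 xor 0f = 0d
byte 8: d6 xor 43 = 95
byte 9: c3 xor 20 = e3
byte 10: 46 xor 13 = 55
byte 11: b4 xor c0 = 74
byte 12: c3 xor 2d = ee
byte 13: d8 xor 50 = 88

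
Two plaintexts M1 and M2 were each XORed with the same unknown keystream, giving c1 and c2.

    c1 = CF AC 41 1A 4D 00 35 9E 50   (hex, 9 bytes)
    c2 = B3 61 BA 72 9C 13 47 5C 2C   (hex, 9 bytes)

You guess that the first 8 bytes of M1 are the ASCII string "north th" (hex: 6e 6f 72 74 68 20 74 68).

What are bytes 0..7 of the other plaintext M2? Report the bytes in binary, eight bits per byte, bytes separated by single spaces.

00010010 10100010 10001001 00011100 10111001 00110011 00000110 10101010

First, c1 ⊕ c2 = (M1 ⊕ K) ⊕ (M2 ⊕ K) = M1 ⊕ M2, so the key drops out. Then M2 = (M1 ⊕ M2) ⊕ M1 over the first 8 bytes.
byte 0: (cf ^ b3) ^ 6e = 7c ^ 6e = 12
byte 1: (ac ^ 61) ^ 6f = cd ^ 6f = a2
byte 2: (41 ^ ba) ^ 72 = fb ^ 72 = 89
byte 3: (1a ^ 72) ^ 74 = 68 ^ 74 = 1c
byte 4: (4d ^ 9c) ^ 68 = d1 ^ 68 = b9
byte 5: (00 ^ 13) ^ 20 = 13 ^ 20 = 33
byte 6: (35 ^ 47) ^ 74 = 72 ^ 74 = 06
byte 7: (9e ^ 5c) ^ 68 = c2 ^ 68 = aa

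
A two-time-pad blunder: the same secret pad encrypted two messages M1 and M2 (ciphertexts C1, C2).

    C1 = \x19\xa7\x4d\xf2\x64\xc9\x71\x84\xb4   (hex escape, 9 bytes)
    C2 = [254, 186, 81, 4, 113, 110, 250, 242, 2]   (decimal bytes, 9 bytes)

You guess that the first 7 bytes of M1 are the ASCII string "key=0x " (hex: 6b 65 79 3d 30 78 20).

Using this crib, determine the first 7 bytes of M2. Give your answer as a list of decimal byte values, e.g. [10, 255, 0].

[140, 120, 101, 203, 37, 223, 171]

First, C1 ⊕ C2 = (M1 ⊕ K) ⊕ (M2 ⊕ K) = M1 ⊕ M2, so the key drops out. Then M2 = (M1 ⊕ M2) ⊕ M1 over the first 7 bytes.
byte 0: (19 xor fe) xor 6b = e7 xor 6b = 8c
byte 1: (a7 xor ba) xor 65 = 1d xor 65 = 78
byte 2: (4d xor 51) xor 79 = 1c xor 79 = 65
byte 3: (f2 xor 04) xor 3d = f6 xor 3d = cb
byte 4: (64 xor 71) xor 30 = 15 xor 30 = 25
byte 5: (c9 xor 6e) xor 78 = a7 xor 78 = df
byte 6: (71 xor fa) xor 20 = 8b xor 20 = ab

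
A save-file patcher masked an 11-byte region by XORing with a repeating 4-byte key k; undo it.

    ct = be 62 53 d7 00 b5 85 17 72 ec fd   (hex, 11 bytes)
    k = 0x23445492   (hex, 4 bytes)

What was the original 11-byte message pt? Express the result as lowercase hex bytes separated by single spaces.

The 4-byte key repeats, so the effective keystream is 23 44 54 92 23 44 54 92 23 44 54.
byte 0: be ⊕ 23 = 9d
byte 1: 62 ⊕ 44 = 26
byte 2: 53 ⊕ 54 = 07
byte 3: d7 ⊕ 92 = 45
byte 4: 00 ⊕ 23 = 23
byte 5: b5 ⊕ 44 = f1
byte 6: 85 ⊕ 54 = d1
byte 7: 17 ⊕ 92 = 85
byte 8: 72 ⊕ 23 = 51
byte 9: ec ⊕ 44 = a8
byte 10: fd ⊕ 54 = a9

9d 26 07 45 23 f1 d1 85 51 a8 a9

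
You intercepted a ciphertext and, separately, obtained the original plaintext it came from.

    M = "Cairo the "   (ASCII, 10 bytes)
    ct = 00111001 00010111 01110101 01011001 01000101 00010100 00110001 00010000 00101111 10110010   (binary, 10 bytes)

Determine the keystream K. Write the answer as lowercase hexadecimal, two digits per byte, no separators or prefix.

7a761c2b2a3445784a92

Since ct = M ⊕ K, XORing both sides with M gives K = M ⊕ ct.
byte 0:  67 ⊕  57 = 122
byte 1:  97 ⊕  23 = 118
byte 2: 105 ⊕ 117 =  28
byte 3: 114 ⊕  89 =  43
byte 4: 111 ⊕  69 =  42
byte 5:  32 ⊕  20 =  52
byte 6: 116 ⊕  49 =  69
byte 7: 104 ⊕  16 = 120
byte 8: 101 ⊕  47 =  74
byte 9:  32 ⊕ 178 = 146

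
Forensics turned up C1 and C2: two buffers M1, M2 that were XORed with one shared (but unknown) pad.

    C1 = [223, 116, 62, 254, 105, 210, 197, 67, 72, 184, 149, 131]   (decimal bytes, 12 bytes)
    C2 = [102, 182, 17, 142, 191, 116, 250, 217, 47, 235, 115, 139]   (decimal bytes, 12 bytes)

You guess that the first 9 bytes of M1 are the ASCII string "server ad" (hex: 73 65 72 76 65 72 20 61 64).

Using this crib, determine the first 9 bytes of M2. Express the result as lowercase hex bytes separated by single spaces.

First, C1 ⊕ C2 = (M1 ⊕ K) ⊕ (M2 ⊕ K) = M1 ⊕ M2, so the key drops out. Then M2 = (M1 ⊕ M2) ⊕ M1 over the first 9 bytes.
byte 0: (df ^ 66) ^ 73 = b9 ^ 73 = ca
byte 1: (74 ^ b6) ^ 65 = c2 ^ 65 = a7
byte 2: (3e ^ 11) ^ 72 = 2f ^ 72 = 5d
byte 3: (fe ^ 8e) ^ 76 = 70 ^ 76 = 06
byte 4: (69 ^ bf) ^ 65 = d6 ^ 65 = b3
byte 5: (d2 ^ 74) ^ 72 = a6 ^ 72 = d4
byte 6: (c5 ^ fa) ^ 20 = 3f ^ 20 = 1f
byte 7: (43 ^ d9) ^ 61 = 9a ^ 61 = fb
byte 8: (48 ^ 2f) ^ 64 = 67 ^ 64 = 03

ca a7 5d 06 b3 d4 1f fb 03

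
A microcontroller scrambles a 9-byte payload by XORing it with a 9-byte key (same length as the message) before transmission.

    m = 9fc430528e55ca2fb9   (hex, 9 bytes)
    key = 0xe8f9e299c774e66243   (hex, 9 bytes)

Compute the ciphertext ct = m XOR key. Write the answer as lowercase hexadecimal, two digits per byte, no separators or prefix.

9f ⊕ e8 = 77
c4 ⊕ f9 = 3d
30 ⊕ e2 = d2
52 ⊕ 99 = cb
8e ⊕ c7 = 49
55 ⊕ 74 = 21
ca ⊕ e6 = 2c
2f ⊕ 62 = 4d
b9 ⊕ 43 = fa

773dd2cb49212c4dfa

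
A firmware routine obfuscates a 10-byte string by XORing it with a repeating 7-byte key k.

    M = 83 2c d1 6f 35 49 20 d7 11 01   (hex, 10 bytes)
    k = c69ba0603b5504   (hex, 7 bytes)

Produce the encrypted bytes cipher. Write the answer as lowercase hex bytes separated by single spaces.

45 b7 71 0f 0e 1c 24 11 8a a1

The 7-byte key repeats, so the effective keystream is c6 9b a0 60 3b 55 04 c6 9b a0.
byte 0: 83 xor c6 = 45
byte 1: 2c xor 9b = b7
byte 2: d1 xor a0 = 71
byte 3: 6f xor 60 = 0f
byte 4: 35 xor 3b = 0e
byte 5: 49 xor 55 = 1c
byte 6: 20 xor 04 = 24
byte 7: d7 xor c6 = 11
byte 8: 11 xor 9b = 8a
byte 9: 01 xor a0 = a1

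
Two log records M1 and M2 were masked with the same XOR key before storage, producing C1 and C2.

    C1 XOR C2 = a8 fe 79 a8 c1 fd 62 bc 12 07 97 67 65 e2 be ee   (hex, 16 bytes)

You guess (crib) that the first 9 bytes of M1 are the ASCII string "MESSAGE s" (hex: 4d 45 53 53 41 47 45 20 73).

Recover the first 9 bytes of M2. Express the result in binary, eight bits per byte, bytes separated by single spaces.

11100101 10111011 00101010 11111011 10000000 10111010 00100111 10011100 01100001

Since C1 ⊕ C2 = M1 ⊕ M2, XORing with the guessed M1 bytes yields the corresponding M2 bytes: M2 = (C1 ⊕ C2) ⊕ M1.
a8 ^ 4d = e5
fe ^ 45 = bb
79 ^ 53 = 2a
a8 ^ 53 = fb
c1 ^ 41 = 80
fd ^ 47 = ba
62 ^ 45 = 27
bc ^ 20 = 9c
12 ^ 73 = 61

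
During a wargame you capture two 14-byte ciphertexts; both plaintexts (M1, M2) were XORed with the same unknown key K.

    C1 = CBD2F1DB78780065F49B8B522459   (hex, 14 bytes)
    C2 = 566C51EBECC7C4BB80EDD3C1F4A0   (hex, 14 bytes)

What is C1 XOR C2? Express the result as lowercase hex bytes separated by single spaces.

C1 ⊕ C2 = (M1 ⊕ K) ⊕ (M2 ⊕ K) = M1 ⊕ M2 — the shared key cancels under XOR.
cb ⊕ 56 = 9d
d2 ⊕ 6c = be
f1 ⊕ 51 = a0
db ⊕ eb = 30
78 ⊕ ec = 94
78 ⊕ c7 = bf
00 ⊕ c4 = c4
65 ⊕ bb = de
f4 ⊕ 80 = 74
9b ⊕ ed = 76
8b ⊕ d3 = 58
52 ⊕ c1 = 93
24 ⊕ f4 = d0
59 ⊕ a0 = f9

9d be a0 30 94 bf c4 de 74 76 58 93 d0 f9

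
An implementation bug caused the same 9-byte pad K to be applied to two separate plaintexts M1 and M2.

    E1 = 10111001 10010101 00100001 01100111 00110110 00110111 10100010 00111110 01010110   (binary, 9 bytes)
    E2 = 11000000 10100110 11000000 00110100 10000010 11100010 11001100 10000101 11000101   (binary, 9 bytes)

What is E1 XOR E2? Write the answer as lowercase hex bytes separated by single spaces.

E1 ⊕ E2 = (M1 ⊕ K) ⊕ (M2 ⊕ K) = M1 ⊕ M2 — the shared key cancels under XOR.
byte 0: b9 xor c0 = 79
byte 1: 95 xor a6 = 33
byte 2: 21 xor c0 = e1
byte 3: 67 xor 34 = 53
byte 4: 36 xor 82 = b4
byte 5: 37 xor e2 = d5
byte 6: a2 xor cc = 6e
byte 7: 3e xor 85 = bb
byte 8: 56 xor c5 = 93

79 33 e1 53 b4 d5 6e bb 93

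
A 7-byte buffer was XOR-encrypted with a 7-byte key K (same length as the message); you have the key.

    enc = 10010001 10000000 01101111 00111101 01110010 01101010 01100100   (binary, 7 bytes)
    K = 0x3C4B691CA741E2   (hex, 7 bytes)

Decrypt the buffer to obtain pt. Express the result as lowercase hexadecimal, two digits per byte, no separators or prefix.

XOR is its own inverse, so applying the key byte-wise gives the result directly.
145 ⊕  60 = 173
128 ⊕  75 = 203
111 ⊕ 105 =   6
 61 ⊕  28 =  33
114 ⊕ 167 = 213
106 ⊕  65 =  43
100 ⊕ 226 = 134

adcb0621d52b86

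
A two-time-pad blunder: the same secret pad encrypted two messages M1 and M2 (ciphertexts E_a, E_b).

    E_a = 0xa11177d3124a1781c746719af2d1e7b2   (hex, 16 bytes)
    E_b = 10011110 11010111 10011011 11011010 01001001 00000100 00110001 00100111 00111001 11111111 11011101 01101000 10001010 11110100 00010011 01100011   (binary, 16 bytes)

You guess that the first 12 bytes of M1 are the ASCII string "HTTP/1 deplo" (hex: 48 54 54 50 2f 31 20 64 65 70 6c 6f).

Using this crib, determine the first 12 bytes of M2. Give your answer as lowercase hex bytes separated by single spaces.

77 92 b8 59 74 7f 06 c2 9b c9 c0 9d

First, E_a ⊕ E_b = (M1 ⊕ K) ⊕ (M2 ⊕ K) = M1 ⊕ M2, so the key drops out. Then M2 = (M1 ⊕ M2) ⊕ M1 over the first 12 bytes.
byte 0: (a1 XOR 9e) XOR 48 = 3f XOR 48 = 77
byte 1: (11 XOR d7) XOR 54 = c6 XOR 54 = 92
byte 2: (77 XOR 9b) XOR 54 = ec XOR 54 = b8
byte 3: (d3 XOR da) XOR 50 = 09 XOR 50 = 59
byte 4: (12 XOR 49) XOR 2f = 5b XOR 2f = 74
byte 5: (4a XOR 04) XOR 31 = 4e XOR 31 = 7f
byte 6: (17 XOR 31) XOR 20 = 26 XOR 20 = 06
byte 7: (81 XOR 27) XOR 64 = a6 XOR 64 = c2
byte 8: (c7 XOR 39) XOR 65 = fe XOR 65 = 9b
byte 9: (46 XOR ff) XOR 70 = b9 XOR 70 = c9
byte 10: (71 XOR dd) XOR 6c = ac XOR 6c = c0
byte 11: (9a XOR 68) XOR 6f = f2 XOR 6f = 9d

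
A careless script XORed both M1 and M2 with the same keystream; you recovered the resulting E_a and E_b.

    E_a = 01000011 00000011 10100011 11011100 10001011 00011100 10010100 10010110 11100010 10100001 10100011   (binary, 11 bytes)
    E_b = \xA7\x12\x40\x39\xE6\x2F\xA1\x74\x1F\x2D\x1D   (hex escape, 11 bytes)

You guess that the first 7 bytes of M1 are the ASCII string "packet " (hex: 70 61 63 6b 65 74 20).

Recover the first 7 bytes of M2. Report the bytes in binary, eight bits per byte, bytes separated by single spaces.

First, E_a ⊕ E_b = (M1 ⊕ K) ⊕ (M2 ⊕ K) = M1 ⊕ M2, so the key drops out. Then M2 = (M1 ⊕ M2) ⊕ M1 over the first 7 bytes.
byte 0: (43 ⊕ a7) ⊕ 70 = e4 ⊕ 70 = 94
byte 1: (03 ⊕ 12) ⊕ 61 = 11 ⊕ 61 = 70
byte 2: (a3 ⊕ 40) ⊕ 63 = e3 ⊕ 63 = 80
byte 3: (dc ⊕ 39) ⊕ 6b = e5 ⊕ 6b = 8e
byte 4: (8b ⊕ e6) ⊕ 65 = 6d ⊕ 65 = 08
byte 5: (1c ⊕ 2f) ⊕ 74 = 33 ⊕ 74 = 47
byte 6: (94 ⊕ a1) ⊕ 20 = 35 ⊕ 20 = 15

10010100 01110000 10000000 10001110 00001000 01000111 00010101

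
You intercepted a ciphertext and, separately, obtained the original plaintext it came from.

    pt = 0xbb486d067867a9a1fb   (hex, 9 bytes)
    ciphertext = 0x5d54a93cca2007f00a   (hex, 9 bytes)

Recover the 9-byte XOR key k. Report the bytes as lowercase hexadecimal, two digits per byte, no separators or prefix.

e61cc43ab247ae51f1

Since ciphertext = pt ⊕ k, XORing both sides with pt gives k = pt ⊕ ciphertext.
187 xor  93 = 230
 72 xor  84 =  28
109 xor 169 = 196
  6 xor  60 =  58
120 xor 202 = 178
103 xor  32 =  71
169 xor   7 = 174
161 xor 240 =  81
251 xor  10 = 241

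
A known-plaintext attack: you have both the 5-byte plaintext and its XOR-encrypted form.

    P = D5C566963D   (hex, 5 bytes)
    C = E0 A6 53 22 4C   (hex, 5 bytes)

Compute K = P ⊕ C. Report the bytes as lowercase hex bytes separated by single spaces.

35 63 35 b4 71

Since C = P ⊕ K, XORing both sides with P gives K = P ⊕ C.
d5 XOR e0 = 35
c5 XOR a6 = 63
66 XOR 53 = 35
96 XOR 22 = b4
3d XOR 4c = 71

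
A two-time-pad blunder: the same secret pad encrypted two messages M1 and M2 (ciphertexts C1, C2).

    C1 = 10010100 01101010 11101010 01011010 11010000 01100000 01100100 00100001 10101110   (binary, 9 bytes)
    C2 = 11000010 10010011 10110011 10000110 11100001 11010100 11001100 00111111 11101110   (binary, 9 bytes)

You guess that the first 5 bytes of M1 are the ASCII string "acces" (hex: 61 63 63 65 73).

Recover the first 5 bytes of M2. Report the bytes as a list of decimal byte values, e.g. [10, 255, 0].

[55, 154, 58, 185, 66]

First, C1 ⊕ C2 = (M1 ⊕ K) ⊕ (M2 ⊕ K) = M1 ⊕ M2, so the key drops out. Then M2 = (M1 ⊕ M2) ⊕ M1 over the first 5 bytes.
byte 0: (94 ⊕ c2) ⊕ 61 = 56 ⊕ 61 = 37
byte 1: (6a ⊕ 93) ⊕ 63 = f9 ⊕ 63 = 9a
byte 2: (ea ⊕ b3) ⊕ 63 = 59 ⊕ 63 = 3a
byte 3: (5a ⊕ 86) ⊕ 65 = dc ⊕ 65 = b9
byte 4: (d0 ⊕ e1) ⊕ 73 = 31 ⊕ 73 = 42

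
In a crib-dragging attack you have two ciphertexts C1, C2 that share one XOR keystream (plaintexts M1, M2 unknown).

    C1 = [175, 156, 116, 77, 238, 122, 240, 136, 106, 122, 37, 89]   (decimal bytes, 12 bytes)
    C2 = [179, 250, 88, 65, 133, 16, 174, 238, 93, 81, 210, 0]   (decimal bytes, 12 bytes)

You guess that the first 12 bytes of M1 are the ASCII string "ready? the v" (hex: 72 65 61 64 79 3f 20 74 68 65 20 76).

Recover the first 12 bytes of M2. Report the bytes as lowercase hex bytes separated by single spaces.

First, C1 ⊕ C2 = (M1 ⊕ K) ⊕ (M2 ⊕ K) = M1 ⊕ M2, so the key drops out. Then M2 = (M1 ⊕ M2) ⊕ M1 over the first 12 bytes.
byte 0: (af XOR b3) XOR 72 = 1c XOR 72 = 6e
byte 1: (9c XOR fa) XOR 65 = 66 XOR 65 = 03
byte 2: (74 XOR 58) XOR 61 = 2c XOR 61 = 4d
byte 3: (4d XOR 41) XOR 64 = 0c XOR 64 = 68
byte 4: (ee XOR 85) XOR 79 = 6b XOR 79 = 12
byte 5: (7a XOR 10) XOR 3f = 6a XOR 3f = 55
byte 6: (f0 XOR ae) XOR 20 = 5e XOR 20 = 7e
byte 7: (88 XOR ee) XOR 74 = 66 XOR 74 = 12
byte 8: (6a XOR 5d) XOR 68 = 37 XOR 68 = 5f
byte 9: (7a XOR 51) XOR 65 = 2b XOR 65 = 4e
byte 10: (25 XOR d2) XOR 20 = f7 XOR 20 = d7
byte 11: (59 XOR 00) XOR 76 = 59 XOR 76 = 2f

6e 03 4d 68 12 55 7e 12 5f 4e d7 2f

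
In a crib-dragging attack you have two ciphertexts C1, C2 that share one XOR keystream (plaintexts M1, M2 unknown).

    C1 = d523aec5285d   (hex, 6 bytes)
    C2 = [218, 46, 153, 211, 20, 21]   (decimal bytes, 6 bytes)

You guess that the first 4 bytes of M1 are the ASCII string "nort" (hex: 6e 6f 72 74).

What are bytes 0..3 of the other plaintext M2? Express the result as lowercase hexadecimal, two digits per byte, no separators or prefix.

61624562

First, C1 ⊕ C2 = (M1 ⊕ K) ⊕ (M2 ⊕ K) = M1 ⊕ M2, so the key drops out. Then M2 = (M1 ⊕ M2) ⊕ M1 over the first 4 bytes.
byte 0: (d5 ⊕ da) ⊕ 6e = 0f ⊕ 6e = 61
byte 1: (23 ⊕ 2e) ⊕ 6f = 0d ⊕ 6f = 62
byte 2: (ae ⊕ 99) ⊕ 72 = 37 ⊕ 72 = 45
byte 3: (c5 ⊕ d3) ⊕ 74 = 16 ⊕ 74 = 62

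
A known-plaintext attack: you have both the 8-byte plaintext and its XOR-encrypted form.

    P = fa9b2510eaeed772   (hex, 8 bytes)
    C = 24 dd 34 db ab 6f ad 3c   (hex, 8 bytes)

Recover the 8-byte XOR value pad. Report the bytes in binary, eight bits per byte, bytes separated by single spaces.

11011110 01000110 00010001 11001011 01000001 10000001 01111010 01001110

Since C = P ⊕ pad, XORing both sides with P gives pad = P ⊕ C.
fa xor 24 = de
9b xor dd = 46
25 xor 34 = 11
10 xor db = cb
ea xor ab = 41
ee xor 6f = 81
d7 xor ad = 7a
72 xor 3c = 4e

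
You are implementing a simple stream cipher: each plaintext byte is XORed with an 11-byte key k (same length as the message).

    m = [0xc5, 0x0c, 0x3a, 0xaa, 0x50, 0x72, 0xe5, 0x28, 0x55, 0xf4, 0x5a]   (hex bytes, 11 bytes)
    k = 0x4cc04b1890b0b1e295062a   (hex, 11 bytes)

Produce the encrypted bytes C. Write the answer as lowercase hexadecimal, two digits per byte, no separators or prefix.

c5 xor 4c = 89
0c xor c0 = cc
3a xor 4b = 71
aa xor 18 = b2
50 xor 90 = c0
72 xor b0 = c2
e5 xor b1 = 54
28 xor e2 = ca
55 xor 95 = c0
f4 xor 06 = f2
5a xor 2a = 70

89cc71b2c0c254cac0f270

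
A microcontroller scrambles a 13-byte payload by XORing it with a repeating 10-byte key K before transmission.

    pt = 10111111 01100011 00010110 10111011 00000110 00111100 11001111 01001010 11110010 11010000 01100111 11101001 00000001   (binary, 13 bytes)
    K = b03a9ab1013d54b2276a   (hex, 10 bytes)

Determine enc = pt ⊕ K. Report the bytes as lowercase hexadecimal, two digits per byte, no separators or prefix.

The 10-byte key repeats, so the effective keystream is b0 3a 9a b1 01 3d 54 b2 27 6a b0 3a 9a.
byte 0: bf ^ b0 = 0f
byte 1: 63 ^ 3a = 59
byte 2: 16 ^ 9a = 8c
byte 3: bb ^ b1 = 0a
byte 4: 06 ^ 01 = 07
byte 5: 3c ^ 3d = 01
byte 6: cf ^ 54 = 9b
byte 7: 4a ^ b2 = f8
byte 8: f2 ^ 27 = d5
byte 9: d0 ^ 6a = ba
byte 10: 67 ^ b0 = d7
byte 11: e9 ^ 3a = d3
byte 12: 01 ^ 9a = 9b

0f598c0a07019bf8d5bad7d39b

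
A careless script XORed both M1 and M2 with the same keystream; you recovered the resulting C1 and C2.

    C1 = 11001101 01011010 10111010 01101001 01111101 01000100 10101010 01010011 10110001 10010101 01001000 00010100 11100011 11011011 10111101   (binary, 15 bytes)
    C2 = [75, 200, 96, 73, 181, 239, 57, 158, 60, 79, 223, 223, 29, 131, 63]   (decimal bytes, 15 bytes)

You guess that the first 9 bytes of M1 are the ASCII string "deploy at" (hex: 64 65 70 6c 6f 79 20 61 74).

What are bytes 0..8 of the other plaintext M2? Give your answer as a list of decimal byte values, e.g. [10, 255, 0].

First, C1 ⊕ C2 = (M1 ⊕ K) ⊕ (M2 ⊕ K) = M1 ⊕ M2, so the key drops out. Then M2 = (M1 ⊕ M2) ⊕ M1 over the first 9 bytes.
byte 0: (cd XOR 4b) XOR 64 = 86 XOR 64 = e2
byte 1: (5a XOR c8) XOR 65 = 92 XOR 65 = f7
byte 2: (ba XOR 60) XOR 70 = da XOR 70 = aa
byte 3: (69 XOR 49) XOR 6c = 20 XOR 6c = 4c
byte 4: (7d XOR b5) XOR 6f = c8 XOR 6f = a7
byte 5: (44 XOR ef) XOR 79 = ab XOR 79 = d2
byte 6: (aa XOR 39) XOR 20 = 93 XOR 20 = b3
byte 7: (53 XOR 9e) XOR 61 = cd XOR 61 = ac
byte 8: (b1 XOR 3c) XOR 74 = 8d XOR 74 = f9

[226, 247, 170, 76, 167, 210, 179, 172, 249]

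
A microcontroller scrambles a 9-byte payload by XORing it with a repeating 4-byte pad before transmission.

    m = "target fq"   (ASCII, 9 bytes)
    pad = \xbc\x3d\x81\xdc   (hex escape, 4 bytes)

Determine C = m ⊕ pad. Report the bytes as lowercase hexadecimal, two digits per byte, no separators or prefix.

c85cf3bbd949a1bacd

The 4-byte key repeats, so the effective keystream is bc 3d 81 dc bc 3d 81 dc bc.
byte 0: 116 xor 188 = 200
byte 1:  97 xor  61 =  92
byte 2: 114 xor 129 = 243
byte 3: 103 xor 220 = 187
byte 4: 101 xor 188 = 217
byte 5: 116 xor  61 =  73
byte 6:  32 xor 129 = 161
byte 7: 102 xor 220 = 186
byte 8: 113 xor 188 = 205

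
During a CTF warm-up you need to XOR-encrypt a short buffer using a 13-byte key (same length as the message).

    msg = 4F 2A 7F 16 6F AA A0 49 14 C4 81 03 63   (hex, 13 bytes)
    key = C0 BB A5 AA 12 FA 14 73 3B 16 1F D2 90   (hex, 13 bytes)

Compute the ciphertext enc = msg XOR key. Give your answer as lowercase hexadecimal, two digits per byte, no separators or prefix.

XOR is its own inverse, so applying the key byte-wise gives the result directly.
byte 0: 4f xor c0 = 8f
byte 1: 2a xor bb = 91
byte 2: 7f xor a5 = da
byte 3: 16 xor aa = bc
byte 4: 6f xor 12 = 7d
byte 5: aa xor fa = 50
byte 6: a0 xor 14 = b4
byte 7: 49 xor 73 = 3a
byte 8: 14 xor 3b = 2f
byte 9: c4 xor 16 = d2
byte 10: 81 xor 1f = 9e
byte 11: 03 xor d2 = d1
byte 12: 63 xor 90 = f3

8f91dabc7d50b43a2fd29ed1f3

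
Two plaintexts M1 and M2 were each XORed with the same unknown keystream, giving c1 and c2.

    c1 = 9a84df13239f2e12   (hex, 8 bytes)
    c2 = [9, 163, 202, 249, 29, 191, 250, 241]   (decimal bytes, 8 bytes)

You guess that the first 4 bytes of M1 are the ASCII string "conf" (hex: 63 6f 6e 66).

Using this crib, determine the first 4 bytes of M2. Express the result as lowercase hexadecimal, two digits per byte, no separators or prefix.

First, c1 ⊕ c2 = (M1 ⊕ K) ⊕ (M2 ⊕ K) = M1 ⊕ M2, so the key drops out. Then M2 = (M1 ⊕ M2) ⊕ M1 over the first 4 bytes.
byte 0: (9a XOR 09) XOR 63 = 93 XOR 63 = f0
byte 1: (84 XOR a3) XOR 6f = 27 XOR 6f = 48
byte 2: (df XOR ca) XOR 6e = 15 XOR 6e = 7b
byte 3: (13 XOR f9) XOR 66 = ea XOR 66 = 8c

f0487b8c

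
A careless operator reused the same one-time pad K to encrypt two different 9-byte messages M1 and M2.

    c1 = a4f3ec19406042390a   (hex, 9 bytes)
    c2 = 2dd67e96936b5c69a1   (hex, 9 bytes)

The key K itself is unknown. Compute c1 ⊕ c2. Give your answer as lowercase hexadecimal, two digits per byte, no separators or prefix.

c1 ⊕ c2 = (M1 ⊕ K) ⊕ (M2 ⊕ K) = M1 ⊕ M2 — the shared key cancels under XOR.
a4 XOR 2d = 89
f3 XOR d6 = 25
ec XOR 7e = 92
19 XOR 96 = 8f
40 XOR 93 = d3
60 XOR 6b = 0b
42 XOR 5c = 1e
39 XOR 69 = 50
0a XOR a1 = ab

8925928fd30b1e50ab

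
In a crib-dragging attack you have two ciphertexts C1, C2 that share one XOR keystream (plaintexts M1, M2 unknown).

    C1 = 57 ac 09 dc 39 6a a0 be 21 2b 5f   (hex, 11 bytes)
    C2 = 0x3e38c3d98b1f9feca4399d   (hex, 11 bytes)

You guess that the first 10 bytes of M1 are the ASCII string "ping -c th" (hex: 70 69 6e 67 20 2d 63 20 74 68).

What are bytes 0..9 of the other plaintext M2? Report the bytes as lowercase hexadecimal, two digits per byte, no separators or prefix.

First, C1 ⊕ C2 = (M1 ⊕ K) ⊕ (M2 ⊕ K) = M1 ⊕ M2, so the key drops out. Then M2 = (M1 ⊕ M2) ⊕ M1 over the first 10 bytes.
byte 0: (57 xor 3e) xor 70 = 69 xor 70 = 19
byte 1: (ac xor 38) xor 69 = 94 xor 69 = fd
byte 2: (09 xor c3) xor 6e = ca xor 6e = a4
byte 3: (dc xor d9) xor 67 = 05 xor 67 = 62
byte 4: (39 xor 8b) xor 20 = b2 xor 20 = 92
byte 5: (6a xor 1f) xor 2d = 75 xor 2d = 58
byte 6: (a0 xor 9f) xor 63 = 3f xor 63 = 5c
byte 7: (be xor ec) xor 20 = 52 xor 20 = 72
byte 8: (21 xor a4) xor 74 = 85 xor 74 = f1
byte 9: (2b xor 39) xor 68 = 12 xor 68 = 7a

19fda46292585c72f17a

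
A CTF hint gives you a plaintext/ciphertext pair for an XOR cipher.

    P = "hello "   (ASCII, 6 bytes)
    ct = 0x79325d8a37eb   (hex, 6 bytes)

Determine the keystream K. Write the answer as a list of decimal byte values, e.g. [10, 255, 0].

Since ct = P ⊕ K, XORing both sides with P gives K = P ⊕ ct.
104 XOR 121 =  17
101 XOR  50 =  87
108 XOR  93 =  49
108 XOR 138 = 230
111 XOR  55 =  88
 32 XOR 235 = 203

[17, 87, 49, 230, 88, 203]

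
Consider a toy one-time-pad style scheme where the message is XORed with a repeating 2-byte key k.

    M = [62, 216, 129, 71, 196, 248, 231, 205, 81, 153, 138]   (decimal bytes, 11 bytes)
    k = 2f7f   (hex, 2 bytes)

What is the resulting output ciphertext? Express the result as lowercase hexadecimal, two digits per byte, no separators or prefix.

11a7ae38eb87c8b27ee6a5

The 2-byte key repeats, so the effective keystream is 2f 7f 2f 7f 2f 7f 2f 7f 2f 7f 2f.
byte 0: 3e XOR 2f = 11
byte 1: d8 XOR 7f = a7
byte 2: 81 XOR 2f = ae
byte 3: 47 XOR 7f = 38
byte 4: c4 XOR 2f = eb
byte 5: f8 XOR 7f = 87
byte 6: e7 XOR 2f = c8
byte 7: cd XOR 7f = b2
byte 8: 51 XOR 2f = 7e
byte 9: 99 XOR 7f = e6
byte 10: 8a XOR 2f = a5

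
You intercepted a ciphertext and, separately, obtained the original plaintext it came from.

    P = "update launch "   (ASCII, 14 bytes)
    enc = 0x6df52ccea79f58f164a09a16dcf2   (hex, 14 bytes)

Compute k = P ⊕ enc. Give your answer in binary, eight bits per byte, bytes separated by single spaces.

00011000 10000101 01001000 10101111 11010011 11111010 01111000 10011101 00000101 11010101 11110100 01110101 10110100 11010010

Since enc = P ⊕ k, XORing both sides with P gives k = P ⊕ enc.
byte 0: 75 XOR 6d = 18
byte 1: 70 XOR f5 = 85
byte 2: 64 XOR 2c = 48
byte 3: 61 XOR ce = af
byte 4: 74 XOR a7 = d3
byte 5: 65 XOR 9f = fa
byte 6: 20 XOR 58 = 78
byte 7: 6c XOR f1 = 9d
byte 8: 61 XOR 64 = 05
byte 9: 75 XOR a0 = d5
byte 10: 6e XOR 9a = f4
byte 11: 63 XOR 16 = 75
byte 12: 68 XOR dc = b4
byte 13: 20 XOR f2 = d2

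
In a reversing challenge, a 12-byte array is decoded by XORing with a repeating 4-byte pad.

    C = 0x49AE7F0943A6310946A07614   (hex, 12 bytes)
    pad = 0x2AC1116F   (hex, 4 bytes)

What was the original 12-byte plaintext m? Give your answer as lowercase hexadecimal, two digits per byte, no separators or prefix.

636f6e66696720666c61677b

The 4-byte key repeats, so the effective keystream is 2a c1 11 6f 2a c1 11 6f 2a c1 11 6f.
byte 0: 01001001 XOR 00101010 = 01100011
byte 1: 10101110 XOR 11000001 = 01101111
byte 2: 01111111 XOR 00010001 = 01101110
byte 3: 00001001 XOR 01101111 = 01100110
byte 4: 01000011 XOR 00101010 = 01101001
byte 5: 10100110 XOR 11000001 = 01100111
byte 6: 00110001 XOR 00010001 = 00100000
byte 7: 00001001 XOR 01101111 = 01100110
byte 8: 01000110 XOR 00101010 = 01101100
byte 9: 10100000 XOR 11000001 = 01100001
byte 10: 01110110 XOR 00010001 = 01100111
byte 11: 00010100 XOR 01101111 = 01111011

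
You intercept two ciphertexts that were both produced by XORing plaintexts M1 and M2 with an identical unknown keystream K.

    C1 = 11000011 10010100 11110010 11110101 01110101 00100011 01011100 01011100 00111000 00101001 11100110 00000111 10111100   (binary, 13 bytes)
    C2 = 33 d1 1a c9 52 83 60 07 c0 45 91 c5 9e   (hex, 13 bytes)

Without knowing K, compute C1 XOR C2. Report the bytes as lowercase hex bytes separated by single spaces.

f0 45 e8 3c 27 a0 3c 5b f8 6c 77 c2 22

C1 ⊕ C2 = (M1 ⊕ K) ⊕ (M2 ⊕ K) = M1 ⊕ M2 — the shared key cancels under XOR.
byte 0: 11000011 ^ 00110011 = 11110000
byte 1: 10010100 ^ 11010001 = 01000101
byte 2: 11110010 ^ 00011010 = 11101000
byte 3: 11110101 ^ 11001001 = 00111100
byte 4: 01110101 ^ 01010010 = 00100111
byte 5: 00100011 ^ 10000011 = 10100000
byte 6: 01011100 ^ 01100000 = 00111100
byte 7: 01011100 ^ 00000111 = 01011011
byte 8: 00111000 ^ 11000000 = 11111000
byte 9: 00101001 ^ 01000101 = 01101100
byte 10: 11100110 ^ 10010001 = 01110111
byte 11: 00000111 ^ 11000101 = 11000010
byte 12: 10111100 ^ 10011110 = 00100010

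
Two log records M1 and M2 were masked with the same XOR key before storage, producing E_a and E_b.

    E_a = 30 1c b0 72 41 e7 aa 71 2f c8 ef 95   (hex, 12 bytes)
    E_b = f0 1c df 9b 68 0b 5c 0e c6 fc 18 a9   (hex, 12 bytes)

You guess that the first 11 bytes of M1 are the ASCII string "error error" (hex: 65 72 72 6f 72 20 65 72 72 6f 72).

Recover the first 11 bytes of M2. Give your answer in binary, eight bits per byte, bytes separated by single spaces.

10100101 01110010 00011101 10000110 01011011 11001100 10010011 00001101 10011011 01011011 10000101

First, E_a ⊕ E_b = (M1 ⊕ K) ⊕ (M2 ⊕ K) = M1 ⊕ M2, so the key drops out. Then M2 = (M1 ⊕ M2) ⊕ M1 over the first 11 bytes.
byte 0: (30 XOR f0) XOR 65 = c0 XOR 65 = a5
byte 1: (1c XOR 1c) XOR 72 = 00 XOR 72 = 72
byte 2: (b0 XOR df) XOR 72 = 6f XOR 72 = 1d
byte 3: (72 XOR 9b) XOR 6f = e9 XOR 6f = 86
byte 4: (41 XOR 68) XOR 72 = 29 XOR 72 = 5b
byte 5: (e7 XOR 0b) XOR 20 = ec XOR 20 = cc
byte 6: (aa XOR 5c) XOR 65 = f6 XOR 65 = 93
byte 7: (71 XOR 0e) XOR 72 = 7f XOR 72 = 0d
byte 8: (2f XOR c6) XOR 72 = e9 XOR 72 = 9b
byte 9: (c8 XOR fc) XOR 6f = 34 XOR 6f = 5b
byte 10: (ef XOR 18) XOR 72 = f7 XOR 72 = 85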